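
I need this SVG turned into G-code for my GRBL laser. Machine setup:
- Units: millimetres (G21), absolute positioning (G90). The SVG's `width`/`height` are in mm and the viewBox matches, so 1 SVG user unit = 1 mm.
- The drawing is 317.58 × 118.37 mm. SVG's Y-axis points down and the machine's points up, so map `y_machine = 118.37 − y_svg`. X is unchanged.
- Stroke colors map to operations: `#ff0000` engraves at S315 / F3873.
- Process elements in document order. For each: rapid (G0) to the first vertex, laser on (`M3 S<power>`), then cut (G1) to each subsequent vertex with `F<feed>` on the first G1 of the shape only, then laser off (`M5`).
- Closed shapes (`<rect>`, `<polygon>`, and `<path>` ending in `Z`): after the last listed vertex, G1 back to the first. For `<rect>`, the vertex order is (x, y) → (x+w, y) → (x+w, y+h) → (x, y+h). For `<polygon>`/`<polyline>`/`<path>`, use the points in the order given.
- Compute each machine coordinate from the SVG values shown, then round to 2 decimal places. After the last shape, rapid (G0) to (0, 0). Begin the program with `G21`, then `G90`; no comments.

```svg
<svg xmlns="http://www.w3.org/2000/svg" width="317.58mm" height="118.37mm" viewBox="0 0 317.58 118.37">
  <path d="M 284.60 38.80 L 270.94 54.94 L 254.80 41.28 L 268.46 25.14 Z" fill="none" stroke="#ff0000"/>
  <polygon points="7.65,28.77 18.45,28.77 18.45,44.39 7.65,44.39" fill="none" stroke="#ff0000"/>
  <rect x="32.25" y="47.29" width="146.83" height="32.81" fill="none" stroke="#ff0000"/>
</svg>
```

G21
G90
G0 X284.60 Y79.57
M3 S315
G1 X270.94 Y63.43 F3873
G1 X254.80 Y77.09
G1 X268.46 Y93.23
G1 X284.60 Y79.57
M5
G0 X7.65 Y89.60
M3 S315
G1 X18.45 Y89.60 F3873
G1 X18.45 Y73.98
G1 X7.65 Y73.98
G1 X7.65 Y89.60
M5
G0 X32.25 Y71.08
M3 S315
G1 X179.08 Y71.08 F3873
G1 X179.08 Y38.27
G1 X32.25 Y38.27
G1 X32.25 Y71.08
M5
G0 X0.00 Y0.00

1 u = 1 mm; y_m = 118.37 − y.

[1] `<path>` regular polygon, #ff0000→engrave S315 F3873: (284.60,79.57) → (270.94,63.43) → (254.80,77.09) → (268.46,93.23) → (284.60,79.57) (closed)

[2] `<polygon>` rectangle, #ff0000→engrave S315 F3873: (7.65,89.60) → (18.45,89.60) → (18.45,73.98) → (7.65,73.98) → (7.65,89.60) (closed)

[3] `<rect>` rectangle, #ff0000→engrave S315 F3873: (32.25,71.08) → (179.08,71.08) → (179.08,38.27) → (32.25,38.27) → (32.25,71.08) (closed)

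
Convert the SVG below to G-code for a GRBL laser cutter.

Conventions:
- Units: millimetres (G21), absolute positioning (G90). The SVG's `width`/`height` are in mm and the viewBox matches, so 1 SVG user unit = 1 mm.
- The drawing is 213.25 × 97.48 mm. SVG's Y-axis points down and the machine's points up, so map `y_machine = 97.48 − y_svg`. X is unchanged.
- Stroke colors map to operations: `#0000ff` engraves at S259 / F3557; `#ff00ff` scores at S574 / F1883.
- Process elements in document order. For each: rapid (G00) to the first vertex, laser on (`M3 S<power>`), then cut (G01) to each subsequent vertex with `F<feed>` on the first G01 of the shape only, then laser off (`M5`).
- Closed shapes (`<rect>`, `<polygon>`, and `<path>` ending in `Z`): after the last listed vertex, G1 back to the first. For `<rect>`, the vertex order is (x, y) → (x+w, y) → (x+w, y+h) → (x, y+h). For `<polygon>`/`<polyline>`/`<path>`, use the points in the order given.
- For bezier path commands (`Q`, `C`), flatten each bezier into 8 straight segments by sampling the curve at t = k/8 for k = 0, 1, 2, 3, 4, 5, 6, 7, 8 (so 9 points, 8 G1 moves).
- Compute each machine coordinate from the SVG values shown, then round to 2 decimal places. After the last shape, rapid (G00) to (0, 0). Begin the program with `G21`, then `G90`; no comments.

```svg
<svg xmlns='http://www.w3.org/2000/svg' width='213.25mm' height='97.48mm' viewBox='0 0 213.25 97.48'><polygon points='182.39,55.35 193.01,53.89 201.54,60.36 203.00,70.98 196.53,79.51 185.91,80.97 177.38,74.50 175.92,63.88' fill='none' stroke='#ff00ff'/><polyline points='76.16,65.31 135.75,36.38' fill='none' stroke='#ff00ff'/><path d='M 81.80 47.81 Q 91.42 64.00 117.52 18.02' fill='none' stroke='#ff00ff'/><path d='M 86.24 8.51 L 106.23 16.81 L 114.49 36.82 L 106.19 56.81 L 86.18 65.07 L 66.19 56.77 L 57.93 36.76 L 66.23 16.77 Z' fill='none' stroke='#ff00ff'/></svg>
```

G21
G90
G00 X182.39 Y42.13
M3 S574
G01 X193.01 Y43.59 F1883
G01 X201.54 Y37.12
G01 X203.00 Y26.50
G01 X196.53 Y17.97
G01 X185.91 Y16.51
G01 X177.38 Y22.98
G01 X175.92 Y33.60
G01 X182.39 Y42.13
M5
G00 X76.16 Y32.17
M3 S574
G01 X135.75 Y61.10 F1883
M5
G00 X81.80 Y49.67
M3 S574
G01 X84.46 Y46.59 F1883
G01 X87.64 Y45.46
G01 X91.33 Y46.27
G01 X95.54 Y49.02
G01 X100.26 Y53.72
G01 X105.50 Y60.36
G01 X111.25 Y68.94
G01 X117.52 Y79.46
M5
G00 X86.24 Y88.97
M3 S574
G01 X106.23 Y80.67 F1883
G01 X114.49 Y60.66
G01 X106.19 Y40.67
G01 X86.18 Y32.41
G01 X66.19 Y40.71
G01 X57.93 Y60.72
G01 X66.23 Y80.71
G01 X86.24 Y88.97
M5
G00 X0.00 Y0.00

viewBox `0 0 213.25 97.48` with mm width/height → 1 unit = 1 mm. Flip: y_m = 97.48 − y_svg.

**Shape 1** — `<polygon>` regular polygon, stroke `#ff00ff` → score (S574, F1883). Machine vertices: (182.39,42.13) → (193.01,43.59) → (201.54,37.12) → (203.00,26.50) → (196.53,17.97) → (185.91,16.51) → (177.38,22.98) → (175.92,33.60) → (182.39,42.13). Closed: final G1 returns to the first vertex.

**Shape 2** — `<polyline>` line segment, stroke `#ff00ff` → score (S574, F1883). Machine vertices: (76.16,32.17) → (135.75,61.10). Open path.

**Shape 3** — `<path>` quadratic bezier, stroke `#ff00ff` → score (S574, F1883). Control points (SVG): P0=(81.80,47.81), P1=(91.42,64.00), P2=(117.52,18.02); sampled at t=k/8. Machine vertices: (81.80,49.67) → (84.46,46.59) → (87.64,45.46) → (91.33,46.27) → (95.54,49.02) → (100.26,53.72) → (105.50,60.36) → (111.25,68.94) → (117.52,79.46). Open path.

**Shape 4** — `<path>` regular polygon, stroke `#ff00ff` → score (S574, F1883). Machine vertices: (86.24,88.97) → (106.23,80.67) → (114.49,60.66) → (106.19,40.67) → (86.18,32.41) → (66.19,40.71) → (57.93,60.72) → (66.23,80.71) → (86.24,88.97). Closed: final G1 returns to the first vertex.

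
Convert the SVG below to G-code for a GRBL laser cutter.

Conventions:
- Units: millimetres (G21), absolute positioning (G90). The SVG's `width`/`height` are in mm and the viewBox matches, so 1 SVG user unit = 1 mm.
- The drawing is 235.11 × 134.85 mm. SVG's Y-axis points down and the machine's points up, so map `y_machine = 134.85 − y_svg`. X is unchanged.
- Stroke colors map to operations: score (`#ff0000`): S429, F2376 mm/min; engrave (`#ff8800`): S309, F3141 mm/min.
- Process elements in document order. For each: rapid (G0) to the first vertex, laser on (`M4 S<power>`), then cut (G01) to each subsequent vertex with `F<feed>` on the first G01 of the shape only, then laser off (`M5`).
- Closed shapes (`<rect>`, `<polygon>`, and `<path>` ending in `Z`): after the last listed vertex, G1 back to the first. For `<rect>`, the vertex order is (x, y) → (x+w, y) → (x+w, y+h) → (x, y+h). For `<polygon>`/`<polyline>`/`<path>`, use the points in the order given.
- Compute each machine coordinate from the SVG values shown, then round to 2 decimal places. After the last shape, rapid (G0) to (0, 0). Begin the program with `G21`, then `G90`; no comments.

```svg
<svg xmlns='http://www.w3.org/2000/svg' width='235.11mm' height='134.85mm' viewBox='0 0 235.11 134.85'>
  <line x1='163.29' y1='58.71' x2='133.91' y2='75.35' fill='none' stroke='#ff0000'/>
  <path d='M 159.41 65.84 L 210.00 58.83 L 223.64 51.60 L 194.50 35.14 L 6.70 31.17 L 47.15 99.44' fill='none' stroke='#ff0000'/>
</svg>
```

Since the viewBox matches the mm dimensions, user units are millimetres directly. The only transform is the Y-flip y_m = 134.85 − y_svg.

Shape 1 is a line segment drawn with `<line>`. Its stroke #ff0000 means score at S429, F2376. After flipping Y the toolpath is (163.29,76.14) → (133.91,59.50).

Shape 2 is a open polyline drawn with `<path>`. Its stroke #ff0000 means score at S429, F2376. After flipping Y the toolpath is (159.41,69.01) → (210.00,76.02) → (223.64,83.25) → (194.50,99.71) → (6.70,103.68) → (47.15,35.41).

G21
G90
G0 X163.29 Y76.14
M4 S429
G01 X133.91 Y59.50 F2376
M5
G0 X159.41 Y69.01
M4 S429
G01 X210.00 Y76.02 F2376
G01 X223.64 Y83.25
G01 X194.50 Y99.71
G01 X6.70 Y103.68
G01 X47.15 Y35.41
M5
G0 X0.00 Y0.00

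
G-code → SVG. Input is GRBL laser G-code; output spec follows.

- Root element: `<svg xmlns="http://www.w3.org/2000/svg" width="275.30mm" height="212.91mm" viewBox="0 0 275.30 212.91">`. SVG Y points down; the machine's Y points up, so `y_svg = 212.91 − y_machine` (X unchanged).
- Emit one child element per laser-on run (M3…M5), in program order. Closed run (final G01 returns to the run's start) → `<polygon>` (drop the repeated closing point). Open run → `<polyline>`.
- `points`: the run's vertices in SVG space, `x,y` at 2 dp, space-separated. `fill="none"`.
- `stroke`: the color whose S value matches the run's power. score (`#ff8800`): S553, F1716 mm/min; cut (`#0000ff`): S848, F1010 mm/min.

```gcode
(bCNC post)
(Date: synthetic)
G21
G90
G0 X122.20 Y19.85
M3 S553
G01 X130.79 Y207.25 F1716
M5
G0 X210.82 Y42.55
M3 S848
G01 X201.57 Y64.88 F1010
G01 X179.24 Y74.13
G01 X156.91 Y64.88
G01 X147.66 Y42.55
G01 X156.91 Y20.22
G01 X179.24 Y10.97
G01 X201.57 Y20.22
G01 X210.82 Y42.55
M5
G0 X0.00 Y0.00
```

<svg xmlns="http://www.w3.org/2000/svg" width="275.30mm" height="212.91mm" viewBox="0 0 275.30 212.91">
  <polyline points="122.20,193.06 130.79,5.66" fill="none" stroke="#ff8800"/>
  <polygon points="210.82,170.36 201.57,148.03 179.24,138.78 156.91,148.03 147.66,170.36 156.91,192.69 179.24,201.94 201.57,192.69" fill="none" stroke="#0000ff"/>
</svg>

Each laser-on run becomes one SVG element. Flip Y back into SVG space with y_svg = 212.91 − y_machine.

Run 1: power S553 maps to stroke `#ff8800` (score). The run is open, so emit a `<polyline>` with points (Y-flipped): 122.20,193.06 130.79,5.66.

Run 2: the run's S848 means `#0000ff` (cut). The run returns to its start, so emit a `<polygon>` with points (Y-flipped): 210.82,170.36 201.57,148.03 179.24,138.78 156.91,148.03 147.66,170.36 156.91,192.69 179.24,201.94 201.57,192.69.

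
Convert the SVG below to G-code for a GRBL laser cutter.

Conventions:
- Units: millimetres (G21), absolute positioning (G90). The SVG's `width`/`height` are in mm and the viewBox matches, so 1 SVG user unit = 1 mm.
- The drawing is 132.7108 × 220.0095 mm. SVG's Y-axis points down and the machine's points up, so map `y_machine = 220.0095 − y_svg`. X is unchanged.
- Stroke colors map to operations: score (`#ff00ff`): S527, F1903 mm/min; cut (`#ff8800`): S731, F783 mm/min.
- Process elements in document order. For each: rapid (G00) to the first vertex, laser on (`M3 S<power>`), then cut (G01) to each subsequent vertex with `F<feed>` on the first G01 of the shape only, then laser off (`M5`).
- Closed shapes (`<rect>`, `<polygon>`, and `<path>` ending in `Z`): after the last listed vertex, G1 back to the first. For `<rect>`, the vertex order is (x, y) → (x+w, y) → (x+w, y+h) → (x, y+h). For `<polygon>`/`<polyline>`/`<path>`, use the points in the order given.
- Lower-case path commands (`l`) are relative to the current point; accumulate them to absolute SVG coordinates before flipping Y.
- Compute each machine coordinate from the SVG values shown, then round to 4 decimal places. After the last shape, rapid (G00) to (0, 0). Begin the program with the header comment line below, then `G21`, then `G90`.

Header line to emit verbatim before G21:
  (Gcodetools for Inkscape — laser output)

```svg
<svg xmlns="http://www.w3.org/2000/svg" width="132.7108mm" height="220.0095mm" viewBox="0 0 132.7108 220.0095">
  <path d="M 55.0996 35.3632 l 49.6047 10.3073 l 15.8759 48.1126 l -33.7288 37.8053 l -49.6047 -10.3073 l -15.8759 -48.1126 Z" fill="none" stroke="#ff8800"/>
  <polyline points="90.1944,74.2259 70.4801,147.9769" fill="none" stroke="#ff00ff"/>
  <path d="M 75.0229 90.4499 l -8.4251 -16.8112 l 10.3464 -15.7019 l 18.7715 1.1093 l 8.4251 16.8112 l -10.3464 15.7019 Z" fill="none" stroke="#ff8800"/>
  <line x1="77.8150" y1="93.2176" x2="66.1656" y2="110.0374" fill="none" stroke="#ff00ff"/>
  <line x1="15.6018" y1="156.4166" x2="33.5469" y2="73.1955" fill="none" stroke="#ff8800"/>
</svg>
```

(Gcodetools for Inkscape — laser output)
G21
G90
G00 X55.0996 Y184.6463
M3 S731
G01 X104.7043 Y174.3390 F783
G01 X120.5802 Y126.2264
G01 X86.8514 Y88.4211
G01 X37.2467 Y98.7284
G01 X21.3708 Y146.8410
G01 X55.0996 Y184.6463
M5
G00 X90.1944 Y145.7836
M3 S527
G01 X70.4801 Y72.0326 F1903
M5
G00 X75.0229 Y129.5596
M3 S731
G01 X66.5978 Y146.3708 F783
G01 X76.9442 Y162.0727
G01 X95.7157 Y160.9634
G01 X104.1408 Y144.1522
G01 X93.7944 Y128.4503
G01 X75.0229 Y129.5596
M5
G00 X77.8150 Y126.7919
M3 S527
G01 X66.1656 Y109.9721 F1903
M5
G00 X15.6018 Y63.5929
M3 S731
G01 X33.5469 Y146.8140 F783
M5
G00 X0.0000 Y0.0000

Since the viewBox matches the mm dimensions, user units are millimetres directly. The only transform is the Y-flip y_m = 220.0095 − y_svg.

Shape 1 is a regular polygon drawn with `<path>`. Its stroke #ff8800 means cut at S731, F783. After flipping Y the toolpath is (55.0996,184.6463) → (104.7043,174.3390) → (120.5802,126.2264) → (86.8514,88.4211) → (37.2467,98.7284) → (21.3708,146.8410) → (55.0996,184.6463), returning to the start.

Shape 2 is a line segment drawn with `<polyline>`. Its stroke #ff00ff means score at S527, F1903. After flipping Y the toolpath is (90.1944,145.7836) → (70.4801,72.0326).

Shape 3 is a regular polygon drawn with `<path>`. Its stroke #ff8800 means cut at S731, F783. After flipping Y the toolpath is (75.0229,129.5596) → (66.5978,146.3708) → (76.9442,162.0727) → (95.7157,160.9634) → (104.1408,144.1522) → (93.7944,128.4503) → (75.0229,129.5596), returning to the start.

Shape 4 is a line segment drawn with `<line>`. Its stroke #ff00ff means score at S527, F1903. After flipping Y the toolpath is (77.8150,126.7919) → (66.1656,109.9721).

Shape 5 is a line segment drawn with `<line>`. Its stroke #ff8800 means cut at S731, F783. After flipping Y the toolpath is (15.6018,63.5929) → (33.5469,146.8140).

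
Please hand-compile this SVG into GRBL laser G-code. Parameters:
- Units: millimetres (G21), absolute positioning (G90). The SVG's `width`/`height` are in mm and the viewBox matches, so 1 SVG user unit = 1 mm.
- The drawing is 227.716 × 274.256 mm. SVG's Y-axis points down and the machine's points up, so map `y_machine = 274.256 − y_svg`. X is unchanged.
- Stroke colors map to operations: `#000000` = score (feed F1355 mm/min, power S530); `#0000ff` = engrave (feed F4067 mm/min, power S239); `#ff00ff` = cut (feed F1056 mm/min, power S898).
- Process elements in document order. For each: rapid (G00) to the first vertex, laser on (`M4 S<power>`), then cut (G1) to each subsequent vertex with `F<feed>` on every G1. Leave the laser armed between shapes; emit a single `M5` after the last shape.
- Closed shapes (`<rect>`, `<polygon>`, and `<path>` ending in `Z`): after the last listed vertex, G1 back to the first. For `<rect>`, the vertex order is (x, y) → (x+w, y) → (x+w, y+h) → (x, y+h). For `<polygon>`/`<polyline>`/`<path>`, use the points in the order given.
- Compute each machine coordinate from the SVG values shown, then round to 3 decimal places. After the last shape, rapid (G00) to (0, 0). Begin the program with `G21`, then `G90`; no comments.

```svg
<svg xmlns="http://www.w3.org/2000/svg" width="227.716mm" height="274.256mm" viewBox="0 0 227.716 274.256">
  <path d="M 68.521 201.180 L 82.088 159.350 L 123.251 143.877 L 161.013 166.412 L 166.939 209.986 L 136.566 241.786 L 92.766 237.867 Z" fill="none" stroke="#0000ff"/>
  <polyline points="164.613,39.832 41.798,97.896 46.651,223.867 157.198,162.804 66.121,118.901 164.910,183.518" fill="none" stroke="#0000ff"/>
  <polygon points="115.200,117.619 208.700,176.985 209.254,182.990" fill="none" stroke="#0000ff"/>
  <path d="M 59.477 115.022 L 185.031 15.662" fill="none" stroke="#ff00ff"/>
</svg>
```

Since the viewBox matches the mm dimensions, user units are millimetres directly. The only transform is the Y-flip y_m = 274.256 − y_svg.

Shape 1 is a regular polygon drawn with `<path>`. Its stroke #0000ff means engrave at S239, F4067. After flipping Y the toolpath is (68.521,73.076) → (82.088,114.906) → (123.251,130.379) → (161.013,107.844) → (166.939,64.270) → (136.566,32.470) → (92.766,36.389) → (68.521,73.076), returning to the start.

Shape 2 is a open polyline drawn with `<polyline>`. Its stroke #0000ff means engrave at S239, F4067. After flipping Y the toolpath is (164.613,234.424) → (41.798,176.360) → (46.651,50.389) → (157.198,111.452) → (66.121,155.355) → (164.910,90.738).

Shape 3 is a closed polygon drawn with `<polygon>`. Its stroke #0000ff means engrave at S239, F4067. After flipping Y the toolpath is (115.200,156.637) → (208.700,97.271) → (209.254,91.266) → (115.200,156.637), returning to the start.

Shape 4 is a line segment drawn with `<path>`. Its stroke #ff00ff means cut at S898, F1056. After flipping Y the toolpath is (59.477,159.234) → (185.031,258.594).

G21
G90
G00 X68.521 Y73.076
M4 S239
G1 X82.088 Y114.906 F4067
G1 X123.251 Y130.379 F4067
G1 X161.013 Y107.844 F4067
G1 X166.939 Y64.270 F4067
G1 X136.566 Y32.470 F4067
G1 X92.766 Y36.389 F4067
G1 X68.521 Y73.076 F4067
G00 X164.613 Y234.424
M4 S239
G1 X41.798 Y176.360 F4067
G1 X46.651 Y50.389 F4067
G1 X157.198 Y111.452 F4067
G1 X66.121 Y155.355 F4067
G1 X164.910 Y90.738 F4067
G00 X115.200 Y156.637
M4 S239
G1 X208.700 Y97.271 F4067
G1 X209.254 Y91.266 F4067
G1 X115.200 Y156.637 F4067
G00 X59.477 Y159.234
M4 S898
G1 X185.031 Y258.594 F1056
M5
G00 X0.000 Y0.000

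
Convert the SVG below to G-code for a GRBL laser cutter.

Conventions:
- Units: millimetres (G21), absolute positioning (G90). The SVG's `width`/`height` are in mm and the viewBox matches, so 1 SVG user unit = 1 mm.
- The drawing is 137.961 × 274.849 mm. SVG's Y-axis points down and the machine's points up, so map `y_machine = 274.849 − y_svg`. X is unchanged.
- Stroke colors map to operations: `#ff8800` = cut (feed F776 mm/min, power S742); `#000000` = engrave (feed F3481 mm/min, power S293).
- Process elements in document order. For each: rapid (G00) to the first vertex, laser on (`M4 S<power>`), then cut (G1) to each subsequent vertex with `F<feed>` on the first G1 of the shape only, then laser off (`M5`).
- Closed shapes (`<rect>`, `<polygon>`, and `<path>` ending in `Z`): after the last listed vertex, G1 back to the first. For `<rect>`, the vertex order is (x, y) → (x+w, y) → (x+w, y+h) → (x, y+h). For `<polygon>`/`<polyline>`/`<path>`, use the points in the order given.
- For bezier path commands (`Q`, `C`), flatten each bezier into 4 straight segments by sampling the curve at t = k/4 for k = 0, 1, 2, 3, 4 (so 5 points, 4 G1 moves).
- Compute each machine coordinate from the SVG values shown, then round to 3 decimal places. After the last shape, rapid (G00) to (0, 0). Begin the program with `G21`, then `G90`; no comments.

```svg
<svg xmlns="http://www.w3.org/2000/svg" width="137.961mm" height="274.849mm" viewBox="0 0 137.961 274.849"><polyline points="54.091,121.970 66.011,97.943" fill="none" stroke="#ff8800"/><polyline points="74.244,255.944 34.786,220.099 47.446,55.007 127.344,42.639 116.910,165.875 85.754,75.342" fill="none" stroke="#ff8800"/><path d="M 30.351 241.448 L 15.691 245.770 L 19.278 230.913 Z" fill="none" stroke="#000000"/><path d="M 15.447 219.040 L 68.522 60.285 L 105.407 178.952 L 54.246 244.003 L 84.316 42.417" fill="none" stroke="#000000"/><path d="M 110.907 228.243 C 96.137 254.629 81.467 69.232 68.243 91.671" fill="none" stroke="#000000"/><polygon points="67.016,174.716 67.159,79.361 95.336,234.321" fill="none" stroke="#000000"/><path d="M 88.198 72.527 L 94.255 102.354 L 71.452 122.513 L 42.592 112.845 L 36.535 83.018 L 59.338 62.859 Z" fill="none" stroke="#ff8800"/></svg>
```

G21
G90
G00 X54.091 Y152.879
M4 S742
G1 X66.011 Y176.906 F776
M5
G00 X74.244 Y18.905
M4 S742
G1 X34.786 Y54.750 F776
G1 X47.446 Y219.842
G1 X127.344 Y232.210
G1 X116.910 Y108.974
G1 X85.754 Y199.507
M5
G00 X30.351 Y33.401
M4 S293
G1 X15.691 Y29.079 F3481
G1 X19.278 Y43.936
G1 X30.351 Y33.401
M5
G00 X15.447 Y55.809
M4 S293
G1 X68.522 Y214.564 F3481
G1 X105.407 Y95.897
G1 X54.246 Y30.846
G1 X84.316 Y232.432
M5
G00 X110.907 Y46.606
M4 S293
G1 X99.869 Y59.969 F3481
G1 X88.995 Y113.412
G1 X78.411 Y167.595
G1 X68.243 Y183.178
M5
G00 X67.016 Y100.133
M4 S293
G1 X67.159 Y195.488 F3481
G1 X95.336 Y40.528
G1 X67.016 Y100.133
M5
G00 X88.198 Y202.322
M4 S742
G1 X94.255 Y172.495 F776
G1 X71.452 Y152.336
G1 X42.592 Y162.004
G1 X36.535 Y191.831
G1 X59.338 Y211.990
G1 X88.198 Y202.322
M5
G00 X0.000 Y0.000

1 u = 1 mm; y_m = 274.849 − y.

[1] `<polyline>` line segment, #ff8800→cut S742 F776: (54.091,152.879) → (66.011,176.906)

[2] `<polyline>` open polyline, #ff8800→cut S742 F776: (74.244,18.905) → (34.786,54.750) → (47.446,219.842) → (127.344,232.210) → (116.910,108.974) → (85.754,199.507)

[3] `<path>` regular polygon, #000000→engrave S293 F3481: (30.351,33.401) → (15.691,29.079) → (19.278,43.936) → (30.351,33.401) (closed)

[4] `<path>` open polyline, #000000→engrave S293 F3481: (15.447,55.809) → (68.522,214.564) → (105.407,95.897) → (54.246,30.846) → (84.316,232.432)

[5] `<path>` cubic bezier, #000000→engrave S293 F3481: (110.907,46.606) → (99.869,59.969) → (88.995,113.412) → (78.411,167.595) → (68.243,183.178)

[6] `<polygon>` closed polygon, #000000→engrave S293 F3481: (67.016,100.133) → (67.159,195.488) → (95.336,40.528) → (67.016,100.133) (closed)

[7] `<path>` regular polygon, #ff8800→cut S742 F776: (88.198,202.322) → (94.255,172.495) → (71.452,152.336) → (42.592,162.004) → (36.535,191.831) → (59.338,211.990) → (88.198,202.322) (closed)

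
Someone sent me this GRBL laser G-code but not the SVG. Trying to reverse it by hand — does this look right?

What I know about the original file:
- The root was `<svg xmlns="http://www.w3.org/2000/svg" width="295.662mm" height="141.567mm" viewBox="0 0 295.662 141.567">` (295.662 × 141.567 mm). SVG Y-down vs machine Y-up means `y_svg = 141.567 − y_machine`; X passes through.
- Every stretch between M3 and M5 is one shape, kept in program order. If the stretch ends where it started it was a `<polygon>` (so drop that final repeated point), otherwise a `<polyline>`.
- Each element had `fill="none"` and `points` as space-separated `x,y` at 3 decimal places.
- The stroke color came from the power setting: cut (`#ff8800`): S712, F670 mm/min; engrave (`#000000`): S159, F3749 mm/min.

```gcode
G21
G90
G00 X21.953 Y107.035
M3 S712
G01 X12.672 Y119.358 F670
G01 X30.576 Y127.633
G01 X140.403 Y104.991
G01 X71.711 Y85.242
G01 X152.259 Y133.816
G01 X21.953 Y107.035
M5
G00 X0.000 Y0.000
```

y_svg = 141.567 − y_m. Every run uses S712, so all elements get stroke `#ff8800` (cut).

[1] closed run; points: 21.953,34.532 12.672,22.209 30.576,13.934 140.403,36.576 71.711,56.325 152.259,7.751

<svg xmlns="http://www.w3.org/2000/svg" width="295.662mm" height="141.567mm" viewBox="0 0 295.662 141.567">
  <polygon points="21.953,34.532 12.672,22.209 30.576,13.934 140.403,36.576 71.711,56.325 152.259,7.751" fill="none" stroke="#ff8800"/>
</svg>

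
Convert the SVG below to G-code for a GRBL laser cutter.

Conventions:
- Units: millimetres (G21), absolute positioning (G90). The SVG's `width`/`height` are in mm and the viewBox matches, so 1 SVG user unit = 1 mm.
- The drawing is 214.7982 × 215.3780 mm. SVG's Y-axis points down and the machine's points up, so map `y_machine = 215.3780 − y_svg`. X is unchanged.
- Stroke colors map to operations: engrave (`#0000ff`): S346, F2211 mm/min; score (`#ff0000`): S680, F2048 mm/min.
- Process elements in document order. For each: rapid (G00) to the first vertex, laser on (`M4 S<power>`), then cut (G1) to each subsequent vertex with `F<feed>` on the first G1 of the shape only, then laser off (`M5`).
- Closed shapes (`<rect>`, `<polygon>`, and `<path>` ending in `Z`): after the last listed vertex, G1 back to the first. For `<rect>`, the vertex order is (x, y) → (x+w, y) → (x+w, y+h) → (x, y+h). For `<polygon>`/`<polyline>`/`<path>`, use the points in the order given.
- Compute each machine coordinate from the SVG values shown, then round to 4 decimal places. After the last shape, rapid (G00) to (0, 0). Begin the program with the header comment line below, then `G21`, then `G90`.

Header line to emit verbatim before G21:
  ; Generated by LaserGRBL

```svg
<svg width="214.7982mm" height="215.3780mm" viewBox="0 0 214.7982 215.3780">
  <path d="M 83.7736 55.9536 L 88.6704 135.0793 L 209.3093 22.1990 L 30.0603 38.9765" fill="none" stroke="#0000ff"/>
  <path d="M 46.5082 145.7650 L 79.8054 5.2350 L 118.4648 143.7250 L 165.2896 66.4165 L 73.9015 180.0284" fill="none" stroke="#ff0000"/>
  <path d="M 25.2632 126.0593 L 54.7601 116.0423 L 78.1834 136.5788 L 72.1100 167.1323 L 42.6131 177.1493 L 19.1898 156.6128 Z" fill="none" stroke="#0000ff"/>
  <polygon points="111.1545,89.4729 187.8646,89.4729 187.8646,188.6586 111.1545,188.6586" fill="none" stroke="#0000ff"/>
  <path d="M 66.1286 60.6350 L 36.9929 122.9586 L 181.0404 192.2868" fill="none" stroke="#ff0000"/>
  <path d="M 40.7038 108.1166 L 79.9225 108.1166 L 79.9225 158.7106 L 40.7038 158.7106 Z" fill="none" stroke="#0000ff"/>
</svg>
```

; Generated by LaserGRBL
G21
G90
G00 X83.7736 Y159.4244
M4 S346
G1 X88.6704 Y80.2987 F2211
G1 X209.3093 Y193.1790
G1 X30.0603 Y176.4015
M5
G00 X46.5082 Y69.6130
M4 S680
G1 X79.8054 Y210.1430 F2048
G1 X118.4648 Y71.6530
G1 X165.2896 Y148.9615
G1 X73.9015 Y35.3496
M5
G00 X25.2632 Y89.3187
M4 S346
G1 X54.7601 Y99.3357 F2211
G1 X78.1834 Y78.7992
G1 X72.1100 Y48.2457
G1 X42.6131 Y38.2287
G1 X19.1898 Y58.7652
G1 X25.2632 Y89.3187
M5
G00 X111.1545 Y125.9051
M4 S346
G1 X187.8646 Y125.9051 F2211
G1 X187.8646 Y26.7194
G1 X111.1545 Y26.7194
G1 X111.1545 Y125.9051
M5
G00 X66.1286 Y154.7430
M4 S680
G1 X36.9929 Y92.4194 F2048
G1 X181.0404 Y23.0912
M5
G00 X40.7038 Y107.2614
M4 S346
G1 X79.9225 Y107.2614 F2211
G1 X79.9225 Y56.6674
G1 X40.7038 Y56.6674
G1 X40.7038 Y107.2614
M5
G00 X0.0000 Y0.0000

Since the viewBox matches the mm dimensions, user units are millimetres directly. The only transform is the Y-flip y_m = 215.3780 − y_svg.

Shape 1 is a open polyline drawn with `<path>`. Its stroke #0000ff means engrave at S346, F2211. After flipping Y the toolpath is (83.7736,159.4244) → (88.6704,80.2987) → (209.3093,193.1790) → (30.0603,176.4015).

Shape 2 is a open polyline drawn with `<path>`. Its stroke #ff0000 means score at S680, F2048. After flipping Y the toolpath is (46.5082,69.6130) → (79.8054,210.1430) → (118.4648,71.6530) → (165.2896,148.9615) → (73.9015,35.3496).

Shape 3 is a regular polygon drawn with `<path>`. Its stroke #0000ff means engrave at S346, F2211. After flipping Y the toolpath is (25.2632,89.3187) → (54.7601,99.3357) → (78.1834,78.7992) → (72.1100,48.2457) → (42.6131,38.2287) → (19.1898,58.7652) → (25.2632,89.3187), returning to the start.

Shape 4 is a rectangle drawn with `<polygon>`. Its stroke #0000ff means engrave at S346, F2211. After flipping Y the toolpath is (111.1545,125.9051) → (187.8646,125.9051) → (187.8646,26.7194) → (111.1545,26.7194) → (111.1545,125.9051), returning to the start.

Shape 5 is a open polyline drawn with `<path>`. Its stroke #ff0000 means score at S680, F2048. After flipping Y the toolpath is (66.1286,154.7430) → (36.9929,92.4194) → (181.0404,23.0912).

Shape 6 is a rectangle drawn with `<path>`. Its stroke #0000ff means engrave at S346, F2211. After flipping Y the toolpath is (40.7038,107.2614) → (79.9225,107.2614) → (79.9225,56.6674) → (40.7038,56.6674) → (40.7038,107.2614), returning to the start.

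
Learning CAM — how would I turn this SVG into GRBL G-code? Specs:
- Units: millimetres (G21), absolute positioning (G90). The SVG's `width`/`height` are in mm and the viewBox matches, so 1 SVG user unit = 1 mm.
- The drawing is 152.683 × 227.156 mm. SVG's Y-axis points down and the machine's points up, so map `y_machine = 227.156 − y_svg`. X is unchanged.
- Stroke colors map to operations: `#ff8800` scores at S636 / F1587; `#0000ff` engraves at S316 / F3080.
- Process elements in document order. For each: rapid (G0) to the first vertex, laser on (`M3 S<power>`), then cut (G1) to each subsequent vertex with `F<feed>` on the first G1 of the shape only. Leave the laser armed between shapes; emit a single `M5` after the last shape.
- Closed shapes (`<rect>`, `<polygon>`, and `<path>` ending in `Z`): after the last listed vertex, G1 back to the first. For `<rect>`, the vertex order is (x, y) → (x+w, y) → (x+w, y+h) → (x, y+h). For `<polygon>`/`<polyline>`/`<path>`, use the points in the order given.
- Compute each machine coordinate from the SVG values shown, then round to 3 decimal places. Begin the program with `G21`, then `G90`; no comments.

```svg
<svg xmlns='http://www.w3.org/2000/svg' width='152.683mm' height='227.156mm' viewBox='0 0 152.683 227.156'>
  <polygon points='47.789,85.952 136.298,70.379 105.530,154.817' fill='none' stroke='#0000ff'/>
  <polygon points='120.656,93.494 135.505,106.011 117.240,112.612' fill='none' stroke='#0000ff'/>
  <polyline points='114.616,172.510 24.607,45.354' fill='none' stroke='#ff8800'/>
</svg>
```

G21
G90
G0 X47.789 Y141.204
M3 S316
G1 X136.298 Y156.777 F3080
G1 X105.530 Y72.339
G1 X47.789 Y141.204
G0 X120.656 Y133.662
M3 S316
G1 X135.505 Y121.145 F3080
G1 X117.240 Y114.544
G1 X120.656 Y133.662
G0 X114.616 Y54.646
M3 S636
G1 X24.607 Y181.802 F1587
M5

Since the viewBox matches the mm dimensions, user units are millimetres directly. The only transform is the Y-flip y_m = 227.156 − y_svg.

Shape 1 is a regular polygon drawn with `<polygon>`. Its stroke #0000ff means engrave at S316, F3080. After flipping Y the toolpath is (47.789,141.204) → (136.298,156.777) → (105.530,72.339) → (47.789,141.204), returning to the start.

Shape 2 is a regular polygon drawn with `<polygon>`. Its stroke #0000ff means engrave at S316, F3080. After flipping Y the toolpath is (120.656,133.662) → (135.505,121.145) → (117.240,114.544) → (120.656,133.662), returning to the start.

Shape 3 is a line segment drawn with `<polyline>`. Its stroke #ff8800 means score at S636, F1587. After flipping Y the toolpath is (114.616,54.646) → (24.607,181.802).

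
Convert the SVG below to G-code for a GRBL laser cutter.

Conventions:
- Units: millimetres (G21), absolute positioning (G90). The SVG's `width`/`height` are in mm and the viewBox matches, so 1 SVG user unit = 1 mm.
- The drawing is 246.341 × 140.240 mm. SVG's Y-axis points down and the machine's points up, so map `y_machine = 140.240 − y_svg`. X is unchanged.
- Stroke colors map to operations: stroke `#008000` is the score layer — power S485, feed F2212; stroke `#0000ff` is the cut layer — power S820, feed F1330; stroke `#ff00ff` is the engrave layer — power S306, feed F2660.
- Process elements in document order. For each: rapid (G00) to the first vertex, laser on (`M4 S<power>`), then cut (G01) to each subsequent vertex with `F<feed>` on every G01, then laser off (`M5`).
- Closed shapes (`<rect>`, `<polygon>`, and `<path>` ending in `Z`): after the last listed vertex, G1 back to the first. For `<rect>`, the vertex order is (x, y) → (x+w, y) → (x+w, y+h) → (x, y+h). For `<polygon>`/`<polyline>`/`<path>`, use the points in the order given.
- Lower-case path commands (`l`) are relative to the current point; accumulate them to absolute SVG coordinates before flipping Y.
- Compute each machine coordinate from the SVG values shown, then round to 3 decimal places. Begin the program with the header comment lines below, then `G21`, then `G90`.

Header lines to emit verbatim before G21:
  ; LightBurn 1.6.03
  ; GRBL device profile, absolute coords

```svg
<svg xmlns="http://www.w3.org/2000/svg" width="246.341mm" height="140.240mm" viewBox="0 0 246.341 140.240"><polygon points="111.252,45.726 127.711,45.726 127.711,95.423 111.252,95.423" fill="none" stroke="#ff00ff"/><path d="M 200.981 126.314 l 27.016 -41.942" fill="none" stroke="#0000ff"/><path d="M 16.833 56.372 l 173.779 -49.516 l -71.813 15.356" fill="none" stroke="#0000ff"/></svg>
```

; LightBurn 1.6.03
; GRBL device profile, absolute coords
G21
G90
G00 X111.252 Y94.514
M4 S306
G01 X127.711 Y94.514 F2660
G01 X127.711 Y44.817 F2660
G01 X111.252 Y44.817 F2660
G01 X111.252 Y94.514 F2660
M5
G00 X200.981 Y13.926
M4 S820
G01 X227.997 Y55.868 F1330
M5
G00 X16.833 Y83.868
M4 S820
G01 X190.612 Y133.384 F1330
G01 X118.799 Y118.028 F1330
M5

Since the viewBox matches the mm dimensions, user units are millimetres directly. The only transform is the Y-flip y_m = 140.240 − y_svg.

Shape 1 is a rectangle drawn with `<polygon>`. Its stroke #ff00ff means engrave at S306, F2660. After flipping Y the toolpath is (111.252,94.514) → (127.711,94.514) → (127.711,44.817) → (111.252,44.817) → (111.252,94.514), returning to the start.

Shape 2 is a line segment drawn with `<path>`. Its stroke #0000ff means cut at S820, F1330. After flipping Y the toolpath is (200.981,13.926) → (227.997,55.868).

Shape 3 is a open polyline drawn with `<path>`. Its stroke #0000ff means cut at S820, F1330. After flipping Y the toolpath is (16.833,83.868) → (190.612,133.384) → (118.799,118.028).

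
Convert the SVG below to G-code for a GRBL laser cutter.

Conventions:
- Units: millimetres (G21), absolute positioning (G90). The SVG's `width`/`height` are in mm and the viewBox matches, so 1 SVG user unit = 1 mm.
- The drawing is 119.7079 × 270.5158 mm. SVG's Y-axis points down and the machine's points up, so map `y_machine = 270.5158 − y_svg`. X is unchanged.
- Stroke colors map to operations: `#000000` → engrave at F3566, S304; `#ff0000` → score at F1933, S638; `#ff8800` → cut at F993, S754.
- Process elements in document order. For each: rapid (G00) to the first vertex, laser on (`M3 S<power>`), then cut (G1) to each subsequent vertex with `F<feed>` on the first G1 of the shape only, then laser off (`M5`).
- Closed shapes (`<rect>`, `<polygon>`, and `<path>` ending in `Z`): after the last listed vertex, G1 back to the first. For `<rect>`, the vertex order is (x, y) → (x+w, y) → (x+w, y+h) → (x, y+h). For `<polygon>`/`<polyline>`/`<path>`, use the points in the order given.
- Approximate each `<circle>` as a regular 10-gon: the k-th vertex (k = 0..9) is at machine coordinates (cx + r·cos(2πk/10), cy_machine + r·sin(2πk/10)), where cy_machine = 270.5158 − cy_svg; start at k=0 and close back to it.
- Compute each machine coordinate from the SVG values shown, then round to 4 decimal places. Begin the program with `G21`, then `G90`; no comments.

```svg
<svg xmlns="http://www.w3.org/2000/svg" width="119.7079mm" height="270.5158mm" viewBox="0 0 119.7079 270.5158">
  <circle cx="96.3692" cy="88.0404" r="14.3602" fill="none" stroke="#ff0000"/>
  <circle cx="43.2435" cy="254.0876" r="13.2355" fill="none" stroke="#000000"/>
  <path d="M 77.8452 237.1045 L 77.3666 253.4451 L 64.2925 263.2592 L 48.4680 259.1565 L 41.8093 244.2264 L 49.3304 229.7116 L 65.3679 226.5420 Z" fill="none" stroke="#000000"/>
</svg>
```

G21
G90
G00 X110.7294 Y182.4754
M3 S638
G1 X107.9868 Y190.9161 F1933
G1 X100.8067 Y196.1328
G1 X91.9317 Y196.1328
G1 X84.7516 Y190.9161
G1 X82.0090 Y182.4754
G1 X84.7516 Y174.0347
G1 X91.9317 Y168.8180
G1 X100.8067 Y168.8180
G1 X107.9868 Y174.0347
G1 X110.7294 Y182.4754
M5
G00 X56.4790 Y16.4282
M3 S304
G1 X53.9512 Y24.2078 F3566
G1 X47.3335 Y29.0159
G1 X39.1535 Y29.0159
G1 X32.5358 Y24.2078
G1 X30.0080 Y16.4282
G1 X32.5358 Y8.6486
G1 X39.1535 Y3.8405
G1 X47.3335 Y3.8405
G1 X53.9512 Y8.6486
G1 X56.4790 Y16.4282
M5
G00 X77.8452 Y33.4113
M3 S304
G1 X77.3666 Y17.0707 F3566
G1 X64.2925 Y7.2566
G1 X48.4680 Y11.3593
G1 X41.8093 Y26.2894
G1 X49.3304 Y40.8042
G1 X65.3679 Y43.9738
G1 X77.8452 Y33.4113
M5

viewBox `0 0 119.7079 270.5158` with mm width/height → 1 unit = 1 mm. Flip: y_m = 270.5158 − y_svg.

**Shape 1** — `<circle>` circle, stroke `#ff0000` → score (S638, F1933). Machine vertices: (110.7294,182.4754) → (107.9868,190.9161) → (100.8067,196.1328) → (91.9317,196.1328) → (84.7516,190.9161) → (82.0090,182.4754) → (84.7516,174.0347) → (91.9317,168.8180) → (100.8067,168.8180) → (107.9868,174.0347) → (110.7294,182.4754). Closed: final G1 returns to the first vertex.

**Shape 2** — `<circle>` circle, stroke `#000000` → engrave (S304, F3566). Machine vertices: (56.4790,16.4282) → (53.9512,24.2078) → (47.3335,29.0159) → (39.1535,29.0159) → (32.5358,24.2078) → (30.0080,16.4282) → (32.5358,8.6486) → (39.1535,3.8405) → (47.3335,3.8405) → (53.9512,8.6486) → (56.4790,16.4282). Closed: final G1 returns to the first vertex.

**Shape 3** — `<path>` regular polygon, stroke `#000000` → engrave (S304, F3566). Machine vertices: (77.8452,33.4113) → (77.3666,17.0707) → (64.2925,7.2566) → (48.4680,11.3593) → (41.8093,26.2894) → (49.3304,40.8042) → (65.3679,43.9738) → (77.8452,33.4113). Closed: final G1 returns to the first vertex.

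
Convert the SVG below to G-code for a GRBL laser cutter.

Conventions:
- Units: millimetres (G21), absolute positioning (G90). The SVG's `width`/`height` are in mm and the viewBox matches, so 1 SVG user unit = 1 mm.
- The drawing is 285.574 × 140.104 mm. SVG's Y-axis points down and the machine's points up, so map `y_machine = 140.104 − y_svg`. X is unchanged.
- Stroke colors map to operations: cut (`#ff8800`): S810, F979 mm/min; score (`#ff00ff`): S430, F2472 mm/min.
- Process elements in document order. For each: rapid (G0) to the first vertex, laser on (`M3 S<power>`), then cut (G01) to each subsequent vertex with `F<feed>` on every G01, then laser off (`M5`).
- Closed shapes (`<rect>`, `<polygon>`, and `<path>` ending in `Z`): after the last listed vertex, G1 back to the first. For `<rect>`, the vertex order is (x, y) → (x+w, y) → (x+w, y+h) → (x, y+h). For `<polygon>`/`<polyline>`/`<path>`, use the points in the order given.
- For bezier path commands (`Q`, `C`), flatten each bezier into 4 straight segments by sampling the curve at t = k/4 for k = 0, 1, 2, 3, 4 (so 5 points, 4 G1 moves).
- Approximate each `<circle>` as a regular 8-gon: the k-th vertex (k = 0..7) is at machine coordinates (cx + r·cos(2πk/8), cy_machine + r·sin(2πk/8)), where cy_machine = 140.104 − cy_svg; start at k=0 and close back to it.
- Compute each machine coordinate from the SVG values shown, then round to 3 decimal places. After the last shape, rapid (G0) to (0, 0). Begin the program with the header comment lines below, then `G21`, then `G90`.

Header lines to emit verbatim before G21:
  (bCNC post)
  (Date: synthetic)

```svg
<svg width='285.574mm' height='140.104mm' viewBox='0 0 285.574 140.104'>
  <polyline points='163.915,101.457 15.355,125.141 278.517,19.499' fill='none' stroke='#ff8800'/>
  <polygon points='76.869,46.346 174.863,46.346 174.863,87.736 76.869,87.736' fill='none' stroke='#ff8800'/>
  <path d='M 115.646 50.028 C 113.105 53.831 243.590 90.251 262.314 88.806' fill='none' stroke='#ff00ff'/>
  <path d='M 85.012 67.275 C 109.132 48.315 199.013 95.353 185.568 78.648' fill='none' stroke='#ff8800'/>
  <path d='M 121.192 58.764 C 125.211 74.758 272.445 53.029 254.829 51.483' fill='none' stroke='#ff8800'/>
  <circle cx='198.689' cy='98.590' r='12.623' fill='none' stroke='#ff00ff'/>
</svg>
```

viewBox `0 0 285.574 140.104` with mm width/height → 1 unit = 1 mm. Flip: y_m = 140.104 − y_svg.

**Shape 1** — `<polyline>` open polyline, stroke `#ff8800` → cut (S810, F979). Machine vertices: (163.915,38.647) → (15.355,14.963) → (278.517,120.605). Open path.

**Shape 2** — `<polygon>` rectangle, stroke `#ff8800` → cut (S810, F979). Machine vertices: (76.869,93.758) → (174.863,93.758) → (174.863,52.368) → (76.869,52.368) → (76.869,93.758). Closed: final G1 returns to the first vertex.

**Shape 3** — `<path>` cubic bezier, stroke `#ff00ff` → score (S430, F2472). Control points (SVG): P0=(115.646,50.028), P1=(113.105,53.831), P2=(243.590,90.251), P3=(262.314,88.806); sampled at t=k/4. Machine vertices: (115.646,90.076) → (134.858,82.209) → (181.006,68.719) → (231.141,56.213) → (262.314,51.298). Open path.

**Shape 4** — `<path>` cubic bezier, stroke `#ff8800` → cut (S810, F979). Control points (SVG): P0=(85.012,67.275), P1=(109.132,48.315), P2=(199.013,95.353), P3=(185.568,78.648); sampled at t=k/4. Machine vertices: (85.012,72.829) → (112.790,76.702) → (149.377,67.988) → (178.920,58.852) → (185.568,61.456). Open path.

**Shape 5** — `<path>` cubic bezier, stroke `#ff8800` → cut (S810, F979). Control points (SVG): P0=(121.192,58.764), P1=(125.211,74.758), P2=(272.445,53.029), P3=(254.829,51.483); sampled at t=k/4. Machine vertices: (121.192,81.340) → (146.246,75.513) → (196.124,78.403) → (241.945,84.582) → (254.829,88.621). Open path.

**Shape 6** — `<circle>` circle, stroke `#ff00ff` → score (S430, F2472). Machine vertices: (211.312,41.514) → (207.615,50.440) → (198.689,54.137) → (189.763,50.440) → (186.066,41.514) → (189.763,32.588) → (198.689,28.891) → (207.615,32.588) → (211.312,41.514). Closed: final G1 returns to the first vertex.

(bCNC post)
(Date: synthetic)
G21
G90
G0 X163.915 Y38.647
M3 S810
G01 X15.355 Y14.963 F979
G01 X278.517 Y120.605 F979
M5
G0 X76.869 Y93.758
M3 S810
G01 X174.863 Y93.758 F979
G01 X174.863 Y52.368 F979
G01 X76.869 Y52.368 F979
G01 X76.869 Y93.758 F979
M5
G0 X115.646 Y90.076
M3 S430
G01 X134.858 Y82.209 F2472
G01 X181.006 Y68.719 F2472
G01 X231.141 Y56.213 F2472
G01 X262.314 Y51.298 F2472
M5
G0 X85.012 Y72.829
M3 S810
G01 X112.790 Y76.702 F979
G01 X149.377 Y67.988 F979
G01 X178.920 Y58.852 F979
G01 X185.568 Y61.456 F979
M5
G0 X121.192 Y81.340
M3 S810
G01 X146.246 Y75.513 F979
G01 X196.124 Y78.403 F979
G01 X241.945 Y84.582 F979
G01 X254.829 Y88.621 F979
M5
G0 X211.312 Y41.514
M3 S430
G01 X207.615 Y50.440 F2472
G01 X198.689 Y54.137 F2472
G01 X189.763 Y50.440 F2472
G01 X186.066 Y41.514 F2472
G01 X189.763 Y32.588 F2472
G01 X198.689 Y28.891 F2472
G01 X207.615 Y32.588 F2472
G01 X211.312 Y41.514 F2472
M5
G0 X0.000 Y0.000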